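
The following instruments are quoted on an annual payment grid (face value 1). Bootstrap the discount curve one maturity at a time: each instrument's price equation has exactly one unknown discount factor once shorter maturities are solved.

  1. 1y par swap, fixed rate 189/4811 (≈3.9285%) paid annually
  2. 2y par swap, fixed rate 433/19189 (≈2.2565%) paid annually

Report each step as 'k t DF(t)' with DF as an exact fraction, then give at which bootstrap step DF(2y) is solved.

step 1 [1y] swap r/1=189/4811: DF=(1 − 189/4811·(0))/(1+189/4811) = 4811/5000 ≈ 0.962200
step 2 [2y] swap r/1=433/19189: DF=(1 − 433/19189·(0.962200))/(1+433/19189) = 9567/10000 ≈ 0.956700

1 1 4811/5000
2 2 9567/10000
DF(2y) is solved at step 2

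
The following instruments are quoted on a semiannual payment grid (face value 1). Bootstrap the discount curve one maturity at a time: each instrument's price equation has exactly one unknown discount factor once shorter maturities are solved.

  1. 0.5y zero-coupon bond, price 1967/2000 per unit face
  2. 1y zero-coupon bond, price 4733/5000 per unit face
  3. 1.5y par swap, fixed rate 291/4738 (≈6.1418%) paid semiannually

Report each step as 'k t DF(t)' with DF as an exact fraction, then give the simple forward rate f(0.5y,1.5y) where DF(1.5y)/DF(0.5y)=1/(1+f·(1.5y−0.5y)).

1 1/2 1967/2000
2 1 4733/5000
3 3/2 9127/10000
f(0.5y,1.5y) = ((1967/2000)/(9127/10000) − 1)/(1) = 708/9127 ≈ 7.7572%

step 1 [0.5y] zero: DF = P = 1967/2000 ≈ 0.983500
step 2 [1y] zero: DF = P = 4733/5000 ≈ 0.946600
step 3 [1.5y] swap r/2=291/9476: DF=(1 − 291/9476·(0.983500+0.946600))/(1+291/9476) = 9127/10000 ≈ 0.912700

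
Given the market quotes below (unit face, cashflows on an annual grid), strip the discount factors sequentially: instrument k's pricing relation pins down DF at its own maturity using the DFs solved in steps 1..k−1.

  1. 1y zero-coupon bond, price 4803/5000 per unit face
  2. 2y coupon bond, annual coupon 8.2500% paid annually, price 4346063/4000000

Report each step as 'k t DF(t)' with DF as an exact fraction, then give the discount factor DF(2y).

1 1 4803/5000
2 2 1861/2000
DF(2y) = 1861/2000 ≈ 0.930500

step 1 [1y] zero: DF = P = 4803/5000 ≈ 0.960600
step 2 [2y] bond c/1=33/400: DF=(4346063/4000000 − 33/400·(0.960600))/(1+33/400) = 1861/2000 ≈ 0.930500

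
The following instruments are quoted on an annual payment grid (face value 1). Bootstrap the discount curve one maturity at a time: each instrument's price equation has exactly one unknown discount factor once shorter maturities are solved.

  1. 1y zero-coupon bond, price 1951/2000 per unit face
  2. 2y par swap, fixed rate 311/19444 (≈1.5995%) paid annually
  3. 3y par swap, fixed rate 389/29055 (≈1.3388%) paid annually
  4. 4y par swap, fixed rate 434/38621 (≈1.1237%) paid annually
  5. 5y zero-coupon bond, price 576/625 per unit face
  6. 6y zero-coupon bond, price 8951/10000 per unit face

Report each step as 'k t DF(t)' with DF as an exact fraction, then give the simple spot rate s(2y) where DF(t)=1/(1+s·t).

step 1 [1y] zero: DF = P = 1951/2000 ≈ 0.975500
step 2 [2y] swap r/1=311/19444: DF=(1 − 311/19444·(0.975500))/(1+311/19444) = 9689/10000 ≈ 0.968900
step 3 [3y] swap r/1=389/29055: DF=(1 − 389/29055·(0.975500+0.968900))/(1+389/29055) = 9611/10000 ≈ 0.961100
step 4 [4y] swap r/1=434/38621: DF=(1 − 434/38621·(0.975500+0.968900+0.961100))/(1+434/38621) = 4783/5000 ≈ 0.956600
step 5 [5y] zero: DF = P = 576/625 ≈ 0.921600
step 6 [6y] zero: DF = P = 8951/10000 ≈ 0.895100

1 1 1951/2000
2 2 9689/10000
3 3 9611/10000
4 4 4783/5000
5 5 576/625
6 6 8951/10000
s(2y) = (1/(9689/10000) − 1)/(2) = 311/19378 ≈ 1.6049%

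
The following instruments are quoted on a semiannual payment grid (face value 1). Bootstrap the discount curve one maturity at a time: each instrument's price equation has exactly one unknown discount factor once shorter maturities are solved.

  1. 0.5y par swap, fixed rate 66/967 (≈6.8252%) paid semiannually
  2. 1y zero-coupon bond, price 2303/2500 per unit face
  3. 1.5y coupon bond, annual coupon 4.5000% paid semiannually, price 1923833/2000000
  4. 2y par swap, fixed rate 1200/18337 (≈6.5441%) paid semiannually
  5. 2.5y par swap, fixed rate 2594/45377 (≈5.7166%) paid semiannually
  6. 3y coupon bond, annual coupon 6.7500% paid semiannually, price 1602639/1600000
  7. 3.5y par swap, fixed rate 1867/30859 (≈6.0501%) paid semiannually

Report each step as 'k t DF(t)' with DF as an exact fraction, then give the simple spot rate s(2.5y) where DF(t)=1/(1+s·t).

step 1 [0.5y] swap r/2=33/967: DF=(1 − 33/967·(0))/(1+33/967) = 967/1000 ≈ 0.967000
step 2 [1y] zero: DF = P = 2303/2500 ≈ 0.921200
step 3 [1.5y] bond c/2=9/400: DF=(1923833/2000000 − 9/400·(0.967000+0.921200))/(1+9/400) = 562/625 ≈ 0.899200
step 4 [2y] swap r/2=600/18337: DF=(1 − 600/18337·(0.967000+0.921200+0.899200))/(1+600/18337) = 22/25 ≈ 0.880000
step 5 [2.5y] swap r/2=1297/45377: DF=(1 − 1297/45377·(0.967000+0.921200+0.899200+0.880000))/(1+1297/45377) = 8703/10000 ≈ 0.870300
step 6 [3y] bond c/2=27/800: DF=(1602639/1600000 − 27/800·(0.967000+0.921200+0.899200+0.880000+0.870300))/(1+27/800) = 513/625 ≈ 0.820800
step 7 [3.5y] swap r/2=1867/61718: DF=(1 − 1867/61718·(0.967000+0.921200+0.899200+0.880000+0.870300+0.820800))/(1+1867/61718) = 8133/10000 ≈ 0.813300

1 1/2 967/1000
2 1 2303/2500
3 3/2 562/625
4 2 22/25
5 5/2 8703/10000
6 3 513/625
7 7/2 8133/10000
s(2.5y) = (1/(8703/10000) − 1)/(5/2) = 2594/43515 ≈ 5.9612%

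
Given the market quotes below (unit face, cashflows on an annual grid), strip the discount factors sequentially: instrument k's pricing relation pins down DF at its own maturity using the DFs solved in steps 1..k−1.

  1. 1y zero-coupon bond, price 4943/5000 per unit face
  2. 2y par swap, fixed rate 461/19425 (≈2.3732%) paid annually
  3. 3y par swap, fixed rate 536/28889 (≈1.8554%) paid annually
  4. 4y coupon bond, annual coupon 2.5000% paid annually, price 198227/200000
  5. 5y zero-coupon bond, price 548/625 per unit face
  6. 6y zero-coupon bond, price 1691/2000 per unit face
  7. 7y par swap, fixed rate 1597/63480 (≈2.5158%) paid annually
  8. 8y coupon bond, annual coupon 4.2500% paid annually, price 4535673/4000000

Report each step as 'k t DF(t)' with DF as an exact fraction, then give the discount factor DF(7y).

step 1 [1y] zero: DF = P = 4943/5000 ≈ 0.988600
step 2 [2y] swap r/1=461/19425: DF=(1 − 461/19425·(0.988600))/(1+461/19425) = 9539/10000 ≈ 0.953900
step 3 [3y] swap r/1=536/28889: DF=(1 − 536/28889·(0.988600+0.953900))/(1+536/28889) = 1183/1250 ≈ 0.946400
step 4 [4y] bond c/1=1/40: DF=(198227/200000 − 1/40·(0.988600+0.953900+0.946400))/(1+1/40) = 1793/2000 ≈ 0.896500
step 5 [5y] zero: DF = P = 548/625 ≈ 0.876800
step 6 [6y] zero: DF = P = 1691/2000 ≈ 0.845500
step 7 [7y] swap r/1=1597/63480: DF=(1 − 1597/63480·(0.988600+0.953900+0.946400+0.896500+0.876800+0.845500))/(1+1597/63480) = 8403/10000 ≈ 0.840300
step 8 [8y] bond c/1=17/400: DF=(4535673/4000000 − 17/400·(0.988600+0.953900+0.946400+0.896500+0.876800+0.845500+0.840300))/(1+17/400) = 8289/10000 ≈ 0.828900

1 1 4943/5000
2 2 9539/10000
3 3 1183/1250
4 4 1793/2000
5 5 548/625
6 6 1691/2000
7 7 8403/10000
8 8 8289/10000
DF(7y) = 8403/10000 ≈ 0.840300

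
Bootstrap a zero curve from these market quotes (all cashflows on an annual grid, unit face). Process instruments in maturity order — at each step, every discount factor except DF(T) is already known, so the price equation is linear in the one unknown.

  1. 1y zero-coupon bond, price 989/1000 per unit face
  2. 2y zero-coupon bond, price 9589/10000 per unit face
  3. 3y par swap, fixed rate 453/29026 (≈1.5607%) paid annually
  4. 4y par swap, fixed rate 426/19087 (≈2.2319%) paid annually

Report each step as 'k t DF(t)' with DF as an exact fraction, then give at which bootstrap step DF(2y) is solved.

step 1 [1y] zero: DF = P = 989/1000 ≈ 0.989000
step 2 [2y] zero: DF = P = 9589/10000 ≈ 0.958900
step 3 [3y] swap r/1=453/29026: DF=(1 − 453/29026·(0.989000+0.958900))/(1+453/29026) = 9547/10000 ≈ 0.954700
step 4 [4y] swap r/1=426/19087: DF=(1 − 426/19087·(0.989000+0.958900+0.954700))/(1+426/19087) = 2287/2500 ≈ 0.914800

1 1 989/1000
2 2 9589/10000
3 3 9547/10000
4 4 2287/2500
DF(2y) is solved at step 2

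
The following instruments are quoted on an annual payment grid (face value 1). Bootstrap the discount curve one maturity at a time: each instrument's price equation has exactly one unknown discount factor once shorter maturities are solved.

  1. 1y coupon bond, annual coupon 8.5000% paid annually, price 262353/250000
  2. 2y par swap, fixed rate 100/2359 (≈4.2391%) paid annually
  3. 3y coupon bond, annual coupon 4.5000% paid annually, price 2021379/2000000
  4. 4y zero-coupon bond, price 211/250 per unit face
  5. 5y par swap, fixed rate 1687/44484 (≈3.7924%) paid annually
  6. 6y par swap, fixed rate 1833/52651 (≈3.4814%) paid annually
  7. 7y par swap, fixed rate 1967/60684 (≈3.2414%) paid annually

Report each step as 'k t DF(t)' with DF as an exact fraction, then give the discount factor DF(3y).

1 1 1209/1250
2 2 23/25
3 3 8859/10000
4 4 211/250
5 5 8313/10000
6 6 8167/10000
7 7 8033/10000
DF(3y) = 8859/10000 ≈ 0.885900

step 1 [1y] bond c/1=17/200: DF=(262353/250000 − 17/200·(0))/(1+17/200) = 1209/1250 ≈ 0.967200
step 2 [2y] swap r/1=100/2359: DF=(1 − 100/2359·(0.967200))/(1+100/2359) = 23/25 ≈ 0.920000
step 3 [3y] bond c/1=9/200: DF=(2021379/2000000 − 9/200·(0.967200+0.920000))/(1+9/200) = 8859/10000 ≈ 0.885900
step 4 [4y] zero: DF = P = 211/250 ≈ 0.844000
step 5 [5y] swap r/1=1687/44484: DF=(1 − 1687/44484·(0.967200+0.920000+0.885900+0.844000))/(1+1687/44484) = 8313/10000 ≈ 0.831300
step 6 [6y] swap r/1=1833/52651: DF=(1 − 1833/52651·(0.967200+0.920000+0.885900+0.844000+0.831300))/(1+1833/52651) = 8167/10000 ≈ 0.816700
step 7 [7y] swap r/1=1967/60684: DF=(1 − 1967/60684·(0.967200+0.920000+0.885900+0.844000+0.831300+0.816700))/(1+1967/60684) = 8033/10000 ≈ 0.803300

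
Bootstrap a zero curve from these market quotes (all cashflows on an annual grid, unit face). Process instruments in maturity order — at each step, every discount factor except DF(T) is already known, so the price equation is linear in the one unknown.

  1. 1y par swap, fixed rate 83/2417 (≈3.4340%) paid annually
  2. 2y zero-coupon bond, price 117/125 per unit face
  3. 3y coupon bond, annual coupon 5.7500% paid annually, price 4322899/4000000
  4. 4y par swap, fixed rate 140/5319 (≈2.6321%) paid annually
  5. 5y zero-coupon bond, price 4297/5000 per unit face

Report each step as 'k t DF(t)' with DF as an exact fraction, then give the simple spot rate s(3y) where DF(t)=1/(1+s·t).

step 1 [1y] swap r/1=83/2417: DF=(1 − 83/2417·(0))/(1+83/2417) = 2417/2500 ≈ 0.966800
step 2 [2y] zero: DF = P = 117/125 ≈ 0.936000
step 3 [3y] bond c/1=23/400: DF=(4322899/4000000 − 23/400·(0.966800+0.936000))/(1+23/400) = 1837/2000 ≈ 0.918500
step 4 [4y] swap r/1=140/5319: DF=(1 − 140/5319·(0.966800+0.936000+0.918500))/(1+140/5319) = 451/500 ≈ 0.902000
step 5 [5y] zero: DF = P = 4297/5000 ≈ 0.859400

1 1 2417/2500
2 2 117/125
3 3 1837/2000
4 4 451/500
5 5 4297/5000
s(3y) = (1/(1837/2000) − 1)/(3) = 163/5511 ≈ 2.9577%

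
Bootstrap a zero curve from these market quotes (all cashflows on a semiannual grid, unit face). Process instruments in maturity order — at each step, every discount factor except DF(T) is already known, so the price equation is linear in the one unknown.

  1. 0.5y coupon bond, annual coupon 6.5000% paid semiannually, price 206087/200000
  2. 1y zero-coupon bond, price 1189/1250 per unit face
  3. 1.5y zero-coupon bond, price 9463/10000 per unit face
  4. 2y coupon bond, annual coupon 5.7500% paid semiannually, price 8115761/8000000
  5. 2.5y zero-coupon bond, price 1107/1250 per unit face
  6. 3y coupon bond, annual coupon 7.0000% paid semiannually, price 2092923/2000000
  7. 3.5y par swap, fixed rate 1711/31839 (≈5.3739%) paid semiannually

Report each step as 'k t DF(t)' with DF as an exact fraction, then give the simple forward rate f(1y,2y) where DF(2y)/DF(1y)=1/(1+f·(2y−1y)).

1 1/2 499/500
2 1 1189/1250
3 3/2 9463/10000
4 2 2263/2500
5 5/2 1107/1250
6 3 4263/5000
7 7/2 8289/10000
f(1y,2y) = ((1189/1250)/(2263/2500) − 1)/(1) = 115/2263 ≈ 5.0817%

step 1 [0.5y] bond c/2=13/400: DF=(206087/200000 − 13/400·(0))/(1+13/400) = 499/500 ≈ 0.998000
step 2 [1y] zero: DF = P = 1189/1250 ≈ 0.951200
step 3 [1.5y] zero: DF = P = 9463/10000 ≈ 0.946300
step 4 [2y] bond c/2=23/800: DF=(8115761/8000000 − 23/800·(0.998000+0.951200+0.946300))/(1+23/800) = 2263/2500 ≈ 0.905200
step 5 [2.5y] zero: DF = P = 1107/1250 ≈ 0.885600
step 6 [3y] bond c/2=7/200: DF=(2092923/2000000 − 7/200·(0.998000+0.951200+0.946300+0.905200+0.885600))/(1+7/200) = 4263/5000 ≈ 0.852600
step 7 [3.5y] swap r/2=1711/63678: DF=(1 − 1711/63678·(0.998000+0.951200+0.946300+0.905200+0.885600+0.852600))/(1+1711/63678) = 8289/10000 ≈ 0.828900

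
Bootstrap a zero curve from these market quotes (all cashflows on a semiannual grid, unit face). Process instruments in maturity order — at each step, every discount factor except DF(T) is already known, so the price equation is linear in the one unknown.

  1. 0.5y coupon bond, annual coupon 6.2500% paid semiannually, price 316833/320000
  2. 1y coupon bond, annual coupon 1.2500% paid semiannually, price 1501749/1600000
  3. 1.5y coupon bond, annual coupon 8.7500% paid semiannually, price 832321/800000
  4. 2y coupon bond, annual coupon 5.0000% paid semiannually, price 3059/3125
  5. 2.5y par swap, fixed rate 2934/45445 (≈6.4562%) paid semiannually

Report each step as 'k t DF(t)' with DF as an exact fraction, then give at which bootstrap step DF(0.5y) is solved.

step 1 [0.5y] bond c/2=1/32: DF=(316833/320000 − 1/32·(0))/(1+1/32) = 9601/10000 ≈ 0.960100
step 2 [1y] bond c/2=1/160: DF=(1501749/1600000 − 1/160·(0.960100))/(1+1/160) = 2317/2500 ≈ 0.926800
step 3 [1.5y] bond c/2=7/160: DF=(832321/800000 − 7/160·(0.960100+0.926800))/(1+7/160) = 9177/10000 ≈ 0.917700
step 4 [2y] bond c/2=1/40: DF=(3059/3125 − 1/40·(0.960100+0.926800+0.917700))/(1+1/40) = 4433/5000 ≈ 0.886600
step 5 [2.5y] swap r/2=1467/45445: DF=(1 − 1467/45445·(0.960100+0.926800+0.917700+0.886600))/(1+1467/45445) = 8533/10000 ≈ 0.853300

1 1/2 9601/10000
2 1 2317/2500
3 3/2 9177/10000
4 2 4433/5000
5 5/2 8533/10000
DF(0.5y) is solved at step 1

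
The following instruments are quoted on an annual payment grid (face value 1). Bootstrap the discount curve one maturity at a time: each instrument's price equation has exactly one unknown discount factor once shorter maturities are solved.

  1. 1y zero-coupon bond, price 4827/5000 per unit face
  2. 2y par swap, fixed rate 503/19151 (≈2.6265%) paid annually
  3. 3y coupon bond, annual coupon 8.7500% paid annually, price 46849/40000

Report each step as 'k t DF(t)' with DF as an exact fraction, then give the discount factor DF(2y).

step 1 [1y] zero: DF = P = 4827/5000 ≈ 0.965400
step 2 [2y] swap r/1=503/19151: DF=(1 − 503/19151·(0.965400))/(1+503/19151) = 9497/10000 ≈ 0.949700
step 3 [3y] bond c/1=7/80: DF=(46849/40000 − 7/80·(0.965400+0.949700))/(1+7/80) = 9229/10000 ≈ 0.922900

1 1 4827/5000
2 2 9497/10000
3 3 9229/10000
DF(2y) = 9497/10000 ≈ 0.949700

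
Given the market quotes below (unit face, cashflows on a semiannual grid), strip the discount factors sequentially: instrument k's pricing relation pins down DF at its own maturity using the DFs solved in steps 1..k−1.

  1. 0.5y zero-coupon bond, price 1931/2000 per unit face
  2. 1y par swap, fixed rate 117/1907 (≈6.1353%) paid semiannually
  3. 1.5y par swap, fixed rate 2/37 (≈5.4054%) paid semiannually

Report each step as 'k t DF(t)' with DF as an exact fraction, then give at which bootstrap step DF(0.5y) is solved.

step 1 [0.5y] zero: DF = P = 1931/2000 ≈ 0.965500
step 2 [1y] swap r/2=117/3814: DF=(1 − 117/3814·(0.965500))/(1+117/3814) = 1883/2000 ≈ 0.941500
step 3 [1.5y] swap r/2=1/37: DF=(1 − 1/37·(0.965500+0.941500))/(1+1/37) = 1847/2000 ≈ 0.923500

1 1/2 1931/2000
2 1 1883/2000
3 3/2 1847/2000
DF(0.5y) is solved at step 1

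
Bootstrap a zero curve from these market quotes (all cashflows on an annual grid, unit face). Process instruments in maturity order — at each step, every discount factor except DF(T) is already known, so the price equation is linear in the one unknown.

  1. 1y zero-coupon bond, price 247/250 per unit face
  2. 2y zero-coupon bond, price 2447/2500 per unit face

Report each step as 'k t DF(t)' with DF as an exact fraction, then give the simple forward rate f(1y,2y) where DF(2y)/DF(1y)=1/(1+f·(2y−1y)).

1 1 247/250
2 2 2447/2500
f(1y,2y) = ((247/250)/(2447/2500) − 1)/(1) = 23/2447 ≈ 0.9399%

step 1 [1y] zero: DF = P = 247/250 ≈ 0.988000
step 2 [2y] zero: DF = P = 2447/2500 ≈ 0.978800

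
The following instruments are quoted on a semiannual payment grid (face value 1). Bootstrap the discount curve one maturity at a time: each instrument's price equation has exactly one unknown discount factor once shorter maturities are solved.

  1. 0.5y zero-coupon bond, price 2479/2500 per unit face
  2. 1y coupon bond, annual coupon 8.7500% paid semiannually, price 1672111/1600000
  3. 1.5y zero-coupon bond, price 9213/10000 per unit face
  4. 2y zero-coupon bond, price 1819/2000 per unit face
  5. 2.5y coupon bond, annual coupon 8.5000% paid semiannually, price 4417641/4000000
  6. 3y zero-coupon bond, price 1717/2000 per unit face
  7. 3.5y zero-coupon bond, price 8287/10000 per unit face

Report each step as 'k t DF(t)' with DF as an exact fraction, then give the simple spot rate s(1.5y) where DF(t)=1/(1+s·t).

step 1 [0.5y] zero: DF = P = 2479/2500 ≈ 0.991600
step 2 [1y] bond c/2=7/160: DF=(1672111/1600000 − 7/160·(0.991600))/(1+7/160) = 9597/10000 ≈ 0.959700
step 3 [1.5y] zero: DF = P = 9213/10000 ≈ 0.921300
step 4 [2y] zero: DF = P = 1819/2000 ≈ 0.909500
step 5 [2.5y] bond c/2=17/400: DF=(4417641/4000000 − 17/400·(0.991600+0.959700+0.921300+0.909500))/(1+17/400) = 2263/2500 ≈ 0.905200
step 6 [3y] zero: DF = P = 1717/2000 ≈ 0.858500
step 7 [3.5y] zero: DF = P = 8287/10000 ≈ 0.828700

1 1/2 2479/2500
2 1 9597/10000
3 3/2 9213/10000
4 2 1819/2000
5 5/2 2263/2500
6 3 1717/2000
7 7/2 8287/10000
s(1.5y) = (1/(9213/10000) − 1)/(3/2) = 1574/27639 ≈ 5.6949%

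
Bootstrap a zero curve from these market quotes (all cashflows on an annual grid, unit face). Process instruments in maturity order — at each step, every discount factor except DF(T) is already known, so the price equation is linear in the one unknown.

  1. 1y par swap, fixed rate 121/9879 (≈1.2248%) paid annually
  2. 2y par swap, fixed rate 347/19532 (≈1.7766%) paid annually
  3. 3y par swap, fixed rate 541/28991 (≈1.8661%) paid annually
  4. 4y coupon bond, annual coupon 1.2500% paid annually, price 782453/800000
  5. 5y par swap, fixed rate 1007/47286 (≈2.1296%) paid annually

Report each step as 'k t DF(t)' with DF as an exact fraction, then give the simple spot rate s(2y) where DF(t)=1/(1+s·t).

step 1 [1y] swap r/1=121/9879: DF=(1 − 121/9879·(0))/(1+121/9879) = 9879/10000 ≈ 0.987900
step 2 [2y] swap r/1=347/19532: DF=(1 − 347/19532·(0.987900))/(1+347/19532) = 9653/10000 ≈ 0.965300
step 3 [3y] swap r/1=541/28991: DF=(1 − 541/28991·(0.987900+0.965300))/(1+541/28991) = 9459/10000 ≈ 0.945900
step 4 [4y] bond c/1=1/80: DF=(782453/800000 − 1/80·(0.987900+0.965300+0.945900))/(1+1/80) = 4651/5000 ≈ 0.930200
step 5 [5y] swap r/1=1007/47286: DF=(1 − 1007/47286·(0.987900+0.965300+0.945900+0.930200))/(1+1007/47286) = 8993/10000 ≈ 0.899300

1 1 9879/10000
2 2 9653/10000
3 3 9459/10000
4 4 4651/5000
5 5 8993/10000
s(2y) = (1/(9653/10000) − 1)/(2) = 347/19306 ≈ 1.7974%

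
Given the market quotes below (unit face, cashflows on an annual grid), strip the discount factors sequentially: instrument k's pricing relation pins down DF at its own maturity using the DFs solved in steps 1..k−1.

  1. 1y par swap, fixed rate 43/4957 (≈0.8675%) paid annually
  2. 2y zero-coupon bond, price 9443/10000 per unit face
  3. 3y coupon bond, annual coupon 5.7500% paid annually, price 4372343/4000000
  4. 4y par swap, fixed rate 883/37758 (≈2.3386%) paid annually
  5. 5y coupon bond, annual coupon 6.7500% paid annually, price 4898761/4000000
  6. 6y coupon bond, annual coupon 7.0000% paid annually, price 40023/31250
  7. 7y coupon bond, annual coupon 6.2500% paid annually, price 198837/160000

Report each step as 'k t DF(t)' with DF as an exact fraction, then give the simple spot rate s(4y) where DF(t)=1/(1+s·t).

step 1 [1y] swap r/1=43/4957: DF=(1 − 43/4957·(0))/(1+43/4957) = 4957/5000 ≈ 0.991400
step 2 [2y] zero: DF = P = 9443/10000 ≈ 0.944300
step 3 [3y] bond c/1=23/400: DF=(4372343/4000000 − 23/400·(0.991400+0.944300))/(1+23/400) = 2321/2500 ≈ 0.928400
step 4 [4y] swap r/1=883/37758: DF=(1 − 883/37758·(0.991400+0.944300+0.928400))/(1+883/37758) = 9117/10000 ≈ 0.911700
step 5 [5y] bond c/1=27/400: DF=(4898761/4000000 − 27/400·(0.991400+0.944300+0.928400+0.911700))/(1+27/400) = 1817/2000 ≈ 0.908500
step 6 [6y] bond c/1=7/100: DF=(40023/31250 − 7/100·(0.991400+0.944300+0.928400+0.911700+0.908500))/(1+7/100) = 1781/2000 ≈ 0.890500
step 7 [7y] bond c/1=1/16: DF=(198837/160000 − 1/16·(0.991400+0.944300+0.928400+0.911700+0.908500+0.890500))/(1+1/16) = 8417/10000 ≈ 0.841700

1 1 4957/5000
2 2 9443/10000
3 3 2321/2500
4 4 9117/10000
5 5 1817/2000
6 6 1781/2000
7 7 8417/10000
s(4y) = (1/(9117/10000) − 1)/(4) = 883/36468 ≈ 2.4213%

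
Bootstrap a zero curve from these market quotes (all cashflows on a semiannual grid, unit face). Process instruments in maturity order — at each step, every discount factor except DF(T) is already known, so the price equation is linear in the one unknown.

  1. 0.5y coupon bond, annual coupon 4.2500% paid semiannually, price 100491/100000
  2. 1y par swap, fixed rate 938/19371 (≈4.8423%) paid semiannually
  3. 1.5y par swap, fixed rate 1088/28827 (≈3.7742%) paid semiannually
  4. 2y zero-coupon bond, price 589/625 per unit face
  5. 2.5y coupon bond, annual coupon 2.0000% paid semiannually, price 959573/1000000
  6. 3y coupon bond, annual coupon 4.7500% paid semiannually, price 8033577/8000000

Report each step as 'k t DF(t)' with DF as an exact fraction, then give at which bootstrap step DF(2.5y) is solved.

1 1/2 123/125
2 1 9531/10000
3 3/2 591/625
4 2 589/625
5 5/2 4561/5000
6 3 871/1000
DF(2.5y) is solved at step 5

step 1 [0.5y] bond c/2=17/800: DF=(100491/100000 − 17/800·(0))/(1+17/800) = 123/125 ≈ 0.984000
step 2 [1y] swap r/2=469/19371: DF=(1 − 469/19371·(0.984000))/(1+469/19371) = 9531/10000 ≈ 0.953100
step 3 [1.5y] swap r/2=544/28827: DF=(1 − 544/28827·(0.984000+0.953100))/(1+544/28827) = 591/625 ≈ 0.945600
step 4 [2y] zero: DF = P = 589/625 ≈ 0.942400
step 5 [2.5y] bond c/2=1/100: DF=(959573/1000000 − 1/100·(0.984000+0.953100+0.945600+0.942400))/(1+1/100) = 4561/5000 ≈ 0.912200
step 6 [3y] bond c/2=19/800: DF=(8033577/8000000 − 19/800·(0.984000+0.953100+0.945600+0.942400+0.912200))/(1+19/800) = 871/1000 ≈ 0.871000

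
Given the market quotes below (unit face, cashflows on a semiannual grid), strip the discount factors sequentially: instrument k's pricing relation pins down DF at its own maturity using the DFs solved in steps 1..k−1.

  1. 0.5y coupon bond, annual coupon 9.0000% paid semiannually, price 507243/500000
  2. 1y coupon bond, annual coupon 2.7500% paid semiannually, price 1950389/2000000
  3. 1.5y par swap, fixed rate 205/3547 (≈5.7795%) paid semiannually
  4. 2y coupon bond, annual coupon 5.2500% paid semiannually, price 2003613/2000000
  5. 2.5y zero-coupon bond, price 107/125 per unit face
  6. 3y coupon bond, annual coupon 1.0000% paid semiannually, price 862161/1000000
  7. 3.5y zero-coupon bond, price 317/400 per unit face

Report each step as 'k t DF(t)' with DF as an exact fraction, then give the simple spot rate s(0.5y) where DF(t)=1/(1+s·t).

1 1/2 2427/2500
2 1 593/625
3 3/2 459/500
4 2 2259/2500
5 5/2 107/125
6 3 167/200
7 7/2 317/400
s(0.5y) = (1/(2427/2500) − 1)/(1/2) = 146/2427 ≈ 6.0157%

step 1 [0.5y] bond c/2=9/200: DF=(507243/500000 − 9/200·(0))/(1+9/200) = 2427/2500 ≈ 0.970800
step 2 [1y] bond c/2=11/800: DF=(1950389/2000000 − 11/800·(0.970800))/(1+11/800) = 593/625 ≈ 0.948800
step 3 [1.5y] swap r/2=205/7094: DF=(1 − 205/7094·(0.970800+0.948800))/(1+205/7094) = 459/500 ≈ 0.918000
step 4 [2y] bond c/2=21/800: DF=(2003613/2000000 − 21/800·(0.970800+0.948800+0.918000))/(1+21/800) = 2259/2500 ≈ 0.903600
step 5 [2.5y] zero: DF = P = 107/125 ≈ 0.856000
step 6 [3y] bond c/2=1/200: DF=(862161/1000000 − 1/200·(0.970800+0.948800+0.918000+0.903600+0.856000))/(1+1/200) = 167/200 ≈ 0.835000
step 7 [3.5y] zero: DF = P = 317/400 ≈ 0.792500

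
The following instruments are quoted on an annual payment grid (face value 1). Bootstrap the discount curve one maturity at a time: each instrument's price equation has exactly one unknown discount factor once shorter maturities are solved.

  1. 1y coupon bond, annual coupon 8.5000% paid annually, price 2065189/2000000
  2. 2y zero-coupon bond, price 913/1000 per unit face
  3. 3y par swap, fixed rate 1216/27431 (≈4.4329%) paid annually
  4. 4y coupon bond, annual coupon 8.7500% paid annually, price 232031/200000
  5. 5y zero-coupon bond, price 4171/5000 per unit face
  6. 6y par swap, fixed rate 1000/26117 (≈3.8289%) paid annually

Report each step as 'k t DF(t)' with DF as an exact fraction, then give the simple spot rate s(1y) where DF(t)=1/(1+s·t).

1 1 9517/10000
2 2 913/1000
3 3 549/625
4 4 8461/10000
5 5 4171/5000
6 6 4/5
s(1y) = (1/(9517/10000) − 1)/(1) = 483/9517 ≈ 5.0751%

step 1 [1y] bond c/1=17/200: DF=(2065189/2000000 − 17/200·(0))/(1+17/200) = 9517/10000 ≈ 0.951700
step 2 [2y] zero: DF = P = 913/1000 ≈ 0.913000
step 3 [3y] swap r/1=1216/27431: DF=(1 − 1216/27431·(0.951700+0.913000))/(1+1216/27431) = 549/625 ≈ 0.878400
step 4 [4y] bond c/1=7/80: DF=(232031/200000 − 7/80·(0.951700+0.913000+0.878400))/(1+7/80) = 8461/10000 ≈ 0.846100
step 5 [5y] zero: DF = P = 4171/5000 ≈ 0.834200
step 6 [6y] swap r/1=1000/26117: DF=(1 − 1000/26117·(0.951700+0.913000+0.878400+0.846100+0.834200))/(1+1000/26117) = 4/5 ≈ 0.800000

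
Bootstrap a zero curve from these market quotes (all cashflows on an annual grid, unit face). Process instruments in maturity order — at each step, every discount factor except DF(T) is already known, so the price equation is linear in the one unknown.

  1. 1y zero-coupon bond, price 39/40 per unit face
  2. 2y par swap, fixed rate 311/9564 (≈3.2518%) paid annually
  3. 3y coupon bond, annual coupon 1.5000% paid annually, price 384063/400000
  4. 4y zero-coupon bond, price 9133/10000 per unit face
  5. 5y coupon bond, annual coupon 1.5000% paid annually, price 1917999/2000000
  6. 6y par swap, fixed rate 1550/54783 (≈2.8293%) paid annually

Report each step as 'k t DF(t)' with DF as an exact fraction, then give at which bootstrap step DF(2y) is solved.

1 1 39/40
2 2 4689/5000
3 3 9177/10000
4 4 9133/10000
5 5 1779/2000
6 6 169/200
DF(2y) is solved at step 2

step 1 [1y] zero: DF = P = 39/40 ≈ 0.975000
step 2 [2y] swap r/1=311/9564: DF=(1 − 311/9564·(0.975000))/(1+311/9564) = 4689/5000 ≈ 0.937800
step 3 [3y] bond c/1=3/200: DF=(384063/400000 − 3/200·(0.975000+0.937800))/(1+3/200) = 9177/10000 ≈ 0.917700
step 4 [4y] zero: DF = P = 9133/10000 ≈ 0.913300
step 5 [5y] bond c/1=3/200: DF=(1917999/2000000 − 3/200·(0.975000+0.937800+0.917700+0.913300))/(1+3/200) = 1779/2000 ≈ 0.889500
step 6 [6y] swap r/1=1550/54783: DF=(1 − 1550/54783·(0.975000+0.937800+0.917700+0.913300+0.889500))/(1+1550/54783) = 169/200 ≈ 0.845000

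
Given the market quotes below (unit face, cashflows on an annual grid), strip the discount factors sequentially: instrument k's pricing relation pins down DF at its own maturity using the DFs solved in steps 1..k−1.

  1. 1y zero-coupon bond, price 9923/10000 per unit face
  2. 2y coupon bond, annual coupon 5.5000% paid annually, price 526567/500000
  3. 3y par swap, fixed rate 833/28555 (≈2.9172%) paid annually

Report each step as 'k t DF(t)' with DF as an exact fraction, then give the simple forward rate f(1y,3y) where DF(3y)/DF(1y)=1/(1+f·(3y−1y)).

step 1 [1y] zero: DF = P = 9923/10000 ≈ 0.992300
step 2 [2y] bond c/1=11/200: DF=(526567/500000 − 11/200·(0.992300))/(1+11/200) = 1893/2000 ≈ 0.946500
step 3 [3y] swap r/1=833/28555: DF=(1 − 833/28555·(0.992300+0.946500))/(1+833/28555) = 9167/10000 ≈ 0.916700

1 1 9923/10000
2 2 1893/2000
3 3 9167/10000
f(1y,3y) = ((9923/10000)/(9167/10000) − 1)/(2) = 378/9167 ≈ 4.1235%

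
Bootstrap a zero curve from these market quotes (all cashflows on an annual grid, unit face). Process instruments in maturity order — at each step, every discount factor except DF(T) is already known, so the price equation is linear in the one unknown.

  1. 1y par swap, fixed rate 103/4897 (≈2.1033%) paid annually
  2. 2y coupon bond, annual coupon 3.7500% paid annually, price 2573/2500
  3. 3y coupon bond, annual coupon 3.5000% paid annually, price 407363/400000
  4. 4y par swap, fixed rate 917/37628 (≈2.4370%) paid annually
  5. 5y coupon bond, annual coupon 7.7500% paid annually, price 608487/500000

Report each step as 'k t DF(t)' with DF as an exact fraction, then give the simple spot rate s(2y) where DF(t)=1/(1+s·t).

1 1 4897/5000
2 2 4783/5000
3 3 1837/2000
4 4 9083/10000
5 5 2147/2500
s(2y) = (1/(4783/5000) − 1)/(2) = 217/9566 ≈ 2.2685%

step 1 [1y] swap r/1=103/4897: DF=(1 − 103/4897·(0))/(1+103/4897) = 4897/5000 ≈ 0.979400
step 2 [2y] bond c/1=3/80: DF=(2573/2500 − 3/80·(0.979400))/(1+3/80) = 4783/5000 ≈ 0.956600
step 3 [3y] bond c/1=7/200: DF=(407363/400000 − 7/200·(0.979400+0.956600))/(1+7/200) = 1837/2000 ≈ 0.918500
step 4 [4y] swap r/1=917/37628: DF=(1 − 917/37628·(0.979400+0.956600+0.918500))/(1+917/37628) = 9083/10000 ≈ 0.908300
step 5 [5y] bond c/1=31/400: DF=(608487/500000 − 31/400·(0.979400+0.956600+0.918500+0.908300))/(1+31/400) = 2147/2500 ≈ 0.858800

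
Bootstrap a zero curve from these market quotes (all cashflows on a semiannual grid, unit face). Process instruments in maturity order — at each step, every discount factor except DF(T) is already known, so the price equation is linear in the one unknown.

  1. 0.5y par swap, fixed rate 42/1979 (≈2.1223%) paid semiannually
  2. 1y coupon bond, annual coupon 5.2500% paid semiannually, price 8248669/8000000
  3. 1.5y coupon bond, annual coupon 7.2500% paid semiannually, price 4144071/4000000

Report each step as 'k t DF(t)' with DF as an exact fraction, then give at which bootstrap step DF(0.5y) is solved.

step 1 [0.5y] swap r/2=21/1979: DF=(1 − 21/1979·(0))/(1+21/1979) = 1979/2000 ≈ 0.989500
step 2 [1y] bond c/2=21/800: DF=(8248669/8000000 − 21/800·(0.989500))/(1+21/800) = 4897/5000 ≈ 0.979400
step 3 [1.5y] bond c/2=29/800: DF=(4144071/4000000 − 29/800·(0.989500+0.979400))/(1+29/800) = 9309/10000 ≈ 0.930900

1 1/2 1979/2000
2 1 4897/5000
3 3/2 9309/10000
DF(0.5y) is solved at step 1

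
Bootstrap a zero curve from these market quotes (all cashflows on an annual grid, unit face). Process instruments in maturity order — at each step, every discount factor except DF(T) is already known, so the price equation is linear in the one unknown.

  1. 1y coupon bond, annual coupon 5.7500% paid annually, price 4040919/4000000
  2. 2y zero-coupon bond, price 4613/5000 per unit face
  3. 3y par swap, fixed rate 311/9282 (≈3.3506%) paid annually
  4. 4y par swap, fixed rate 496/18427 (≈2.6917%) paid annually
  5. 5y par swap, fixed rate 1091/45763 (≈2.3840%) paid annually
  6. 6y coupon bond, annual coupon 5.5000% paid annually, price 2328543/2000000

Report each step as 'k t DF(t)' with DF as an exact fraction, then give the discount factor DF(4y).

1 1 9553/10000
2 2 4613/5000
3 3 9067/10000
4 4 563/625
5 5 8909/10000
6 6 173/200
DF(4y) = 563/625 ≈ 0.900800

step 1 [1y] bond c/1=23/400: DF=(4040919/4000000 − 23/400·(0))/(1+23/400) = 9553/10000 ≈ 0.955300
step 2 [2y] zero: DF = P = 4613/5000 ≈ 0.922600
step 3 [3y] swap r/1=311/9282: DF=(1 − 311/9282·(0.955300+0.922600))/(1+311/9282) = 9067/10000 ≈ 0.906700
step 4 [4y] swap r/1=496/18427: DF=(1 − 496/18427·(0.955300+0.922600+0.906700))/(1+496/18427) = 563/625 ≈ 0.900800
step 5 [5y] swap r/1=1091/45763: DF=(1 − 1091/45763·(0.955300+0.922600+0.906700+0.900800))/(1+1091/45763) = 8909/10000 ≈ 0.890900
step 6 [6y] bond c/1=11/200: DF=(2328543/2000000 − 11/200·(0.955300+0.922600+0.906700+0.900800+0.890900))/(1+11/200) = 173/200 ≈ 0.865000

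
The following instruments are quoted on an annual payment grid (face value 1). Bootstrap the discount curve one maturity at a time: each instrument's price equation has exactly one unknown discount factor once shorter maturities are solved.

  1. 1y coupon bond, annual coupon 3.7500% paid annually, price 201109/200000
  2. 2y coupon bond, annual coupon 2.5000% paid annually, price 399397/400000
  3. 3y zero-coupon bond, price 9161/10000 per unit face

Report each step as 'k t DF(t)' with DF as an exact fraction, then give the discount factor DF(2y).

1 1 2423/2500
2 2 1901/2000
3 3 9161/10000
DF(2y) = 1901/2000 ≈ 0.950500

step 1 [1y] bond c/1=3/80: DF=(201109/200000 − 3/80·(0))/(1+3/80) = 2423/2500 ≈ 0.969200
step 2 [2y] bond c/1=1/40: DF=(399397/400000 − 1/40·(0.969200))/(1+1/40) = 1901/2000 ≈ 0.950500
step 3 [3y] zero: DF = P = 9161/10000 ≈ 0.916100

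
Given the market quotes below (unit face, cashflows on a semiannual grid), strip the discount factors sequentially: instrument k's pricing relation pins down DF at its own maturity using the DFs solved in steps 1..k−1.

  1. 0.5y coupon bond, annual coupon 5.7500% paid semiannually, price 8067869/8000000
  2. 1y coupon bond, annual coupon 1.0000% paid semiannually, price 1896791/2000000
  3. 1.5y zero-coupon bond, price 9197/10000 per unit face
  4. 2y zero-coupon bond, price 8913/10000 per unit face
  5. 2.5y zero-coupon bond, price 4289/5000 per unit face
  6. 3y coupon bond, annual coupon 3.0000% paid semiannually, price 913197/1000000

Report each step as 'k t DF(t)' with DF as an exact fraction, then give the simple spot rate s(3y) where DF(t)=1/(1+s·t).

step 1 [0.5y] bond c/2=23/800: DF=(8067869/8000000 − 23/800·(0))/(1+23/800) = 9803/10000 ≈ 0.980300
step 2 [1y] bond c/2=1/200: DF=(1896791/2000000 − 1/200·(0.980300))/(1+1/200) = 2347/2500 ≈ 0.938800
step 3 [1.5y] zero: DF = P = 9197/10000 ≈ 0.919700
step 4 [2y] zero: DF = P = 8913/10000 ≈ 0.891300
step 5 [2.5y] zero: DF = P = 4289/5000 ≈ 0.857800
step 6 [3y] bond c/2=3/200: DF=(913197/1000000 − 3/200·(0.980300+0.938800+0.919700+0.891300+0.857800))/(1+3/200) = 8319/10000 ≈ 0.831900

1 1/2 9803/10000
2 1 2347/2500
3 3/2 9197/10000
4 2 8913/10000
5 5/2 4289/5000
6 3 8319/10000
s(3y) = (1/(8319/10000) − 1)/(3) = 1681/24957 ≈ 6.7356%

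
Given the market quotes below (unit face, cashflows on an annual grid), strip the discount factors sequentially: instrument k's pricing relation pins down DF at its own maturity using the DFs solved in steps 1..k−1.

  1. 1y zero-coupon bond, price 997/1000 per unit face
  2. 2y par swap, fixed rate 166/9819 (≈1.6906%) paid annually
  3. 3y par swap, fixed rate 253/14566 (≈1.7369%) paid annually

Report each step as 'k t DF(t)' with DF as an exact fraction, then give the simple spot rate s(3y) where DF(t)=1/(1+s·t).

step 1 [1y] zero: DF = P = 997/1000 ≈ 0.997000
step 2 [2y] swap r/1=166/9819: DF=(1 − 166/9819·(0.997000))/(1+166/9819) = 2417/2500 ≈ 0.966800
step 3 [3y] swap r/1=253/14566: DF=(1 − 253/14566·(0.997000+0.966800))/(1+253/14566) = 4747/5000 ≈ 0.949400

1 1 997/1000
2 2 2417/2500
3 3 4747/5000
s(3y) = (1/(4747/5000) − 1)/(3) = 253/14241 ≈ 1.7766%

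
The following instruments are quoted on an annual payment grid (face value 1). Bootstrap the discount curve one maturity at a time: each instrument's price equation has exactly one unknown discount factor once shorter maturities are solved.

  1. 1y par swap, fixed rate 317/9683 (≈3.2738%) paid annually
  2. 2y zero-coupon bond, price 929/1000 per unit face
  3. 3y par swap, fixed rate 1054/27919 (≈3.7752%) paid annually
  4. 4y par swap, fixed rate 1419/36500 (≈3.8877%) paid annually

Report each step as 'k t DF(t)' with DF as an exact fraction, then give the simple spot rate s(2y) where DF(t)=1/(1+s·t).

1 1 9683/10000
2 2 929/1000
3 3 4473/5000
4 4 8581/10000
s(2y) = (1/(929/1000) − 1)/(2) = 71/1858 ≈ 3.8213%

step 1 [1y] swap r/1=317/9683: DF=(1 − 317/9683·(0))/(1+317/9683) = 9683/10000 ≈ 0.968300
step 2 [2y] zero: DF = P = 929/1000 ≈ 0.929000
step 3 [3y] swap r/1=1054/27919: DF=(1 − 1054/27919·(0.968300+0.929000))/(1+1054/27919) = 4473/5000 ≈ 0.894600
step 4 [4y] swap r/1=1419/36500: DF=(1 − 1419/36500·(0.968300+0.929000+0.894600))/(1+1419/36500) = 8581/10000 ≈ 0.858100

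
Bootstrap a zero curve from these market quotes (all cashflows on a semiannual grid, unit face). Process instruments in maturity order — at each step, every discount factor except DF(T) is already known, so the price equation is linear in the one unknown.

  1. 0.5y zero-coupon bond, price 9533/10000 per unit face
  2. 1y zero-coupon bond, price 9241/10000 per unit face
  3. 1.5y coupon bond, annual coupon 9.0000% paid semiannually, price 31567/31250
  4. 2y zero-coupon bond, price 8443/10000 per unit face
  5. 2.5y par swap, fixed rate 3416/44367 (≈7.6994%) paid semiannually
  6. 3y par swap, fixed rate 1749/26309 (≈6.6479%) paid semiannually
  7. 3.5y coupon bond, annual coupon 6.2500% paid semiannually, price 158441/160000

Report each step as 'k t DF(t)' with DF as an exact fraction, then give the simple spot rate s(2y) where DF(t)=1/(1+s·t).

1 1/2 9533/10000
2 1 9241/10000
3 3/2 4429/5000
4 2 8443/10000
5 5/2 2073/2500
6 3 8251/10000
7 7/2 1001/1250
s(2y) = (1/(8443/10000) − 1)/(2) = 1557/16886 ≈ 9.2207%

step 1 [0.5y] zero: DF = P = 9533/10000 ≈ 0.953300
step 2 [1y] zero: DF = P = 9241/10000 ≈ 0.924100
step 3 [1.5y] bond c/2=9/200: DF=(31567/31250 − 9/200·(0.953300+0.924100))/(1+9/200) = 4429/5000 ≈ 0.885800
step 4 [2y] zero: DF = P = 8443/10000 ≈ 0.844300
step 5 [2.5y] swap r/2=1708/44367: DF=(1 − 1708/44367·(0.953300+0.924100+0.885800+0.844300))/(1+1708/44367) = 2073/2500 ≈ 0.829200
step 6 [3y] swap r/2=1749/52618: DF=(1 − 1749/52618·(0.953300+0.924100+0.885800+0.844300+0.829200))/(1+1749/52618) = 8251/10000 ≈ 0.825100
step 7 [3.5y] bond c/2=1/32: DF=(158441/160000 − 1/32·(0.953300+0.924100+0.885800+0.844300+0.829200+0.825100))/(1+1/32) = 1001/1250 ≈ 0.800800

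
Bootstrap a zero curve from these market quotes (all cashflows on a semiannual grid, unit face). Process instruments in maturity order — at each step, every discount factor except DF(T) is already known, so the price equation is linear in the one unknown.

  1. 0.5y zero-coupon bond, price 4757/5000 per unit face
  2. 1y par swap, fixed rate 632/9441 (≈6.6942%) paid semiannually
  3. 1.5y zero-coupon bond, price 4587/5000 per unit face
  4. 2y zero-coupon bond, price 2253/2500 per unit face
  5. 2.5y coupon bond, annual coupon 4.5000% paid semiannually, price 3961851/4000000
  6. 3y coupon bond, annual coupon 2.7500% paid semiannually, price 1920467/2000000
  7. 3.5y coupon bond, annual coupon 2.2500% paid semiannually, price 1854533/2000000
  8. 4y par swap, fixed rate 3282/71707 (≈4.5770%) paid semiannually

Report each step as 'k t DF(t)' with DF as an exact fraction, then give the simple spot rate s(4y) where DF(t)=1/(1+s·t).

step 1 [0.5y] zero: DF = P = 4757/5000 ≈ 0.951400
step 2 [1y] swap r/2=316/9441: DF=(1 − 316/9441·(0.951400))/(1+316/9441) = 1171/1250 ≈ 0.936800
step 3 [1.5y] zero: DF = P = 4587/5000 ≈ 0.917400
step 4 [2y] zero: DF = P = 2253/2500 ≈ 0.901200
step 5 [2.5y] bond c/2=9/400: DF=(3961851/4000000 − 9/400·(0.951400+0.936800+0.917400+0.901200))/(1+9/400) = 8871/10000 ≈ 0.887100
step 6 [3y] bond c/2=11/800: DF=(1920467/2000000 − 11/800·(0.951400+0.936800+0.917400+0.901200+0.887100))/(1+11/800) = 8849/10000 ≈ 0.884900
step 7 [3.5y] bond c/2=9/800: DF=(1854533/2000000 − 9/800·(0.951400+0.936800+0.917400+0.901200+0.887100+0.884900))/(1+9/800) = 107/125 ≈ 0.856000
step 8 [4y] swap r/2=1641/71707: DF=(1 − 1641/71707·(0.951400+0.936800+0.917400+0.901200+0.887100+0.884900+0.856000))/(1+1641/71707) = 8359/10000 ≈ 0.835900

1 1/2 4757/5000
2 1 1171/1250
3 3/2 4587/5000
4 2 2253/2500
5 5/2 8871/10000
6 3 8849/10000
7 7/2 107/125
8 4 8359/10000
s(4y) = (1/(8359/10000) − 1)/(4) = 1641/33436 ≈ 4.9079%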